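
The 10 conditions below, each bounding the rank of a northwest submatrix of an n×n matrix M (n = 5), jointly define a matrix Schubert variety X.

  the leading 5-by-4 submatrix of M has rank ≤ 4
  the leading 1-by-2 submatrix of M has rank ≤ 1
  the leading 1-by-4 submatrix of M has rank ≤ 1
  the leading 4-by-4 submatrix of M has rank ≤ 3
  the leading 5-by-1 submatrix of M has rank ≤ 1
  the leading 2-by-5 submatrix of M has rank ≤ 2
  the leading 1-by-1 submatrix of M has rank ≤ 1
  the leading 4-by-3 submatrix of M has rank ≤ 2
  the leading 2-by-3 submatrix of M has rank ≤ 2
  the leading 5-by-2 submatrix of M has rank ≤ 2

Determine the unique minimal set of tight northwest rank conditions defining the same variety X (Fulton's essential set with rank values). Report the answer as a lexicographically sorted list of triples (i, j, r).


Computing R[i][j] = min implied NW-rank bound (n=5, 10 conditions):

  i=1: 1  1  1  1  1
  i=2: 1  2  2  2  2
  i=3: 1  2  2  3  3
  i=4: 1  2  2  3  4
  i=5: 1  2  3  4  5

the unique w with this rank table is (1, 2, 4, 5, 3).

Rothe diagram D(w) (2 cells), 1 SE-corner (essential condition):

[(4, 3, 2)]


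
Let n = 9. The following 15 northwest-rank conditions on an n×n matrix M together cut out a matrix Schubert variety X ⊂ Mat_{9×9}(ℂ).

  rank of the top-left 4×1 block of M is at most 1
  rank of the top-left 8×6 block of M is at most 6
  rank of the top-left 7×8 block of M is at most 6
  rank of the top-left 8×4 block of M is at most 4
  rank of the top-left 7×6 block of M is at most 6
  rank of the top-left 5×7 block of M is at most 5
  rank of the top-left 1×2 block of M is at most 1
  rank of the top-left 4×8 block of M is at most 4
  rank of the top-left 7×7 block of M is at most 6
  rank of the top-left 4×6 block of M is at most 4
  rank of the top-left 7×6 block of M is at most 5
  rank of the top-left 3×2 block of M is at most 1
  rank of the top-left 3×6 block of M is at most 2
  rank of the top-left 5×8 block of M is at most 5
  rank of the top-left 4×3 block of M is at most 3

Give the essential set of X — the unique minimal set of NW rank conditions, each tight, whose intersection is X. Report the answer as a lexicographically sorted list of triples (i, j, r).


Reconstructing r_w from the 15 given conditions:

  row 1: 1  1  1  1  1  1  1  1  1
  row 2: 1  1  2  2  2  2  2  2  2
  row 3: 1  1  2  2  2  2  3  3  3
  row 4: 1  2  3  3  3  3  4  4  4
  row 5: 1  2  3  4  4  4  5  5  5
  row 6: 1  2  3  4  5  5  6  6  6
  row 7: 1  2  3  4  5  5  6  6  7
  row 8: 1  2  3  4  5  6  7  7  8
  row 9: 1  2  3  4  5  6  7  8  9

giving w = (1, 3, 7, 2, 4, 5, 9, 6, 8) via Δ²R.

ℓ(w)=7; the 4 essential cells (i,j,r):

[(3, 2, 1), (3, 6, 2), (7, 6, 5), (7, 8, 6)]


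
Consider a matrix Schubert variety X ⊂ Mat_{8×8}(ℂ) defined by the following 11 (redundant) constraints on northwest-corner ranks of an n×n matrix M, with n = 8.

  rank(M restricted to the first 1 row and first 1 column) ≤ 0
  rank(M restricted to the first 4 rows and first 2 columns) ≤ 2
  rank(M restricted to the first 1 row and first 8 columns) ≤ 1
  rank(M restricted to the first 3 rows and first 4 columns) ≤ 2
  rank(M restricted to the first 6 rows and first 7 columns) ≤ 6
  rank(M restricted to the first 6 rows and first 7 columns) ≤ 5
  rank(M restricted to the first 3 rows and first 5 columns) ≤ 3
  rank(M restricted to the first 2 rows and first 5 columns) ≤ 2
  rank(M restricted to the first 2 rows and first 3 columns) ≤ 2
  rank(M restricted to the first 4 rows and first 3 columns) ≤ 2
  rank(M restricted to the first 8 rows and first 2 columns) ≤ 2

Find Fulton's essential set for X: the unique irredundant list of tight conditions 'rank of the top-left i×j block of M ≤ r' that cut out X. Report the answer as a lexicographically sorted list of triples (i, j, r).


Recovering R(i,j) via the rank-extension bound from the 11 conditions:

  row 1: 0 | 1 | 1 | 1 | 1 | 1 | 1 | 1
  row 2: 1 | 2 | 2 | 2 | 2 | 2 | 2 | 2
  row 3: 1 | 2 | 2 | 2 | 3 | 3 | 3 | 3
  row 4: 1 | 2 | 2 | 3 | 4 | 4 | 4 | 4
  row 5: 1 | 2 | 3 | 4 | 5 | 5 | 5 | 5
  row 6: 1 | 2 | 3 | 4 | 5 | 5 | 5 | 6
  row 7: 1 | 2 | 3 | 4 | 5 | 6 | 6 | 7
  row 8: 1 | 2 | 3 | 4 | 5 | 6 | 7 | 8

the unique w with this rank table is (2, 1, 5, 4, 3, 8, 6, 7).

|D(w)|=6, |Ess(w)|=4:

[(1, 1, 0), (3, 4, 2), (4, 3, 2), (6, 7, 5)]


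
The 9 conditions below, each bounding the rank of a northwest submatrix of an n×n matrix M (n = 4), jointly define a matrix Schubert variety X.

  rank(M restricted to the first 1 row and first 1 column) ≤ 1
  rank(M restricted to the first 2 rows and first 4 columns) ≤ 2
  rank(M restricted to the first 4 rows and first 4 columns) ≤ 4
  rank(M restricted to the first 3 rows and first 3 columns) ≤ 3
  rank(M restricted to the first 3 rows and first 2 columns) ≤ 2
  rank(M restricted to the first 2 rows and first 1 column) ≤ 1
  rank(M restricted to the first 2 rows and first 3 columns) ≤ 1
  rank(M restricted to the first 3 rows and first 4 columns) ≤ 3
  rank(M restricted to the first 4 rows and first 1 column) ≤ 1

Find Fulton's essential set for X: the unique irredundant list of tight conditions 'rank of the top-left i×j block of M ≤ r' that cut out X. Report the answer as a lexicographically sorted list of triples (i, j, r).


The tightest implied rank at each (i,j), from the 9 conditions:

  R[1]: 1, 1, 1, 1
  R[2]: 1, 1, 1, 2
  R[3]: 1, 2, 2, 3
  R[4]: 1, 2, 3, 4

giving w = (1, 4, 2, 3) via Δ²R.

Fulton essential set (1 of the 2 Rothe cells):

[(2, 3, 1)]


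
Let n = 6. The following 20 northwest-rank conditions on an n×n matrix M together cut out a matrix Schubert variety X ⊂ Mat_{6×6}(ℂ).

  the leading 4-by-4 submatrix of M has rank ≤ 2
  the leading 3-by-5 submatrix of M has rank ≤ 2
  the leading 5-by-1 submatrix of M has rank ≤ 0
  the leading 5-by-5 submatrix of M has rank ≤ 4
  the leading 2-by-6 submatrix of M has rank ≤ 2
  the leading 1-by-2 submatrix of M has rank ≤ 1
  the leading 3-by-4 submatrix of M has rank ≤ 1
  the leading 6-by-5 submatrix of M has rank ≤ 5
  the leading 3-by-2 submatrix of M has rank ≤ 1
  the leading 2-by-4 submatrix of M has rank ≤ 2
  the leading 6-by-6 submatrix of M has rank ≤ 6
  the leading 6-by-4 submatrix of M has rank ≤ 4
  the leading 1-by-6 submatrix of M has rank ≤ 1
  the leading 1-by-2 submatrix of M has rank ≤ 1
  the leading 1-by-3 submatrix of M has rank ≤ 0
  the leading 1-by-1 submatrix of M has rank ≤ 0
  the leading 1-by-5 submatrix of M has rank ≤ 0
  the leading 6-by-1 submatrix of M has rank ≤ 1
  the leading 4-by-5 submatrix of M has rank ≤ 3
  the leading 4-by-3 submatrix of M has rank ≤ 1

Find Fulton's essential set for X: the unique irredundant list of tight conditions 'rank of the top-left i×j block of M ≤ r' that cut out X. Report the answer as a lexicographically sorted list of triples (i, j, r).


Propagating the 20 rank bounds to every northwest block:

  i=1: 0  0  0  0  0  1
  i=2: 0  1  1  1  1  2
  i=3: 0  1  1  1  2  3
  i=4: 0  1  1  2  3  4
  i=5: 0  1  2  3  4  5
  i=6: 1  2  3  4  5  6

giving w = (6, 2, 5, 4, 3, 1) via Δ²R.

|D(w)|=12, |Ess(w)|=4:

[(1, 5, 0), (3, 4, 1), (4, 3, 1), (5, 1, 0)]


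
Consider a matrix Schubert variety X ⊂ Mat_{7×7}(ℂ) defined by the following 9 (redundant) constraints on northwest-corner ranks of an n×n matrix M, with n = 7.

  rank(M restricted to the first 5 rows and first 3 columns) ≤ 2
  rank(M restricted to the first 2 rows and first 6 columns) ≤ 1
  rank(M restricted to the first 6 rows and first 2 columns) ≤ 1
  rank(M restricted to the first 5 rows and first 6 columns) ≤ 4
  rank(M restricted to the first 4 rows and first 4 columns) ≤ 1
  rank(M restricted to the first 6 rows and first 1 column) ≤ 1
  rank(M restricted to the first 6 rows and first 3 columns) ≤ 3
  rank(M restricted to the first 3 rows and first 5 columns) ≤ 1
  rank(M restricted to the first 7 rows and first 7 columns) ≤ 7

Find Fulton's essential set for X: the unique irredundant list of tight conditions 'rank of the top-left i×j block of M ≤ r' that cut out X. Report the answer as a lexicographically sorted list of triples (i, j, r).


Reconstructing r_w from the 9 given conditions:

  i=1: 1, 1, 1, 1, 1, 1, 1
  i=2: 1, 1, 1, 1, 1, 1, 2
  i=3: 1, 1, 1, 1, 1, 2, 3
  i=4: 1, 1, 1, 1, 2, 3, 4
  i=5: 1, 1, 2, 2, 3, 4, 5
  i=6: 1, 1, 2, 3, 4, 5, 6
  i=7: 1, 2, 3, 4, 5, 6, 7

hence w(1..7) = (1, 7, 6, 5, 3, 4, 2).

|D(w)|=14, |Ess(w)|=4:

[(2, 6, 1), (3, 5, 1), (4, 4, 1), (6, 2, 1)]


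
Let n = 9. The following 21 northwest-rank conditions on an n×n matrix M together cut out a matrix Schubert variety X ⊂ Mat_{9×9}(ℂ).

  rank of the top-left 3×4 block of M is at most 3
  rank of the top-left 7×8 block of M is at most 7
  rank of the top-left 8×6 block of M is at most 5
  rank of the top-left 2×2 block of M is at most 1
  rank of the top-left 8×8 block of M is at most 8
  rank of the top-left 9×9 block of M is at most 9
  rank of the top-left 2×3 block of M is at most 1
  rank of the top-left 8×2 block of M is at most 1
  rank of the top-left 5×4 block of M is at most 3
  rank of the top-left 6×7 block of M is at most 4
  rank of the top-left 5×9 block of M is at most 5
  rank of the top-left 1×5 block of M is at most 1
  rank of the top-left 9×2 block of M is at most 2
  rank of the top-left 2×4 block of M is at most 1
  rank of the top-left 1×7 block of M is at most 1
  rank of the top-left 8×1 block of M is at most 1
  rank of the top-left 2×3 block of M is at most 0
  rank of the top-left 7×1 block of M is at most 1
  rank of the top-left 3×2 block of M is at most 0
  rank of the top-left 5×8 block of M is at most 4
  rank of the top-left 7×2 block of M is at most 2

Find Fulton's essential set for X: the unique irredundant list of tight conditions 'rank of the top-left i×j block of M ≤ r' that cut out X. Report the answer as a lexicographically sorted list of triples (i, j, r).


The tightest implied rank at each (i,j), from the 21 conditions:

  0 | 0 | 0 | 1 | 1 | 1 | 1 | 1 | 1
  0 | 0 | 0 | 1 | 2 | 2 | 2 | 2 | 2
  0 | 0 | 1 | 2 | 3 | 3 | 3 | 3 | 3
  1 | 1 | 2 | 3 | 4 | 4 | 4 | 4 | 4
  1 | 1 | 2 | 3 | 4 | 4 | 4 | 4 | 5
  1 | 1 | 2 | 3 | 4 | 4 | 4 | 5 | 6
  1 | 1 | 2 | 3 | 4 | 5 | 5 | 6 | 7
  1 | 1 | 2 | 3 | 4 | 5 | 6 | 7 | 8
  1 | 2 | 3 | 4 | 5 | 6 | 7 | 8 | 9

reading off 1-entries of Δ²R: w = (4, 5, 3, 1, 9, 8, 6, 7, 2).

D(w) has 17 cells with 5 SE-corners; essential set:

[(2, 3, 0), (3, 2, 0), (5, 8, 4), (6, 7, 4), (8, 2, 1)]


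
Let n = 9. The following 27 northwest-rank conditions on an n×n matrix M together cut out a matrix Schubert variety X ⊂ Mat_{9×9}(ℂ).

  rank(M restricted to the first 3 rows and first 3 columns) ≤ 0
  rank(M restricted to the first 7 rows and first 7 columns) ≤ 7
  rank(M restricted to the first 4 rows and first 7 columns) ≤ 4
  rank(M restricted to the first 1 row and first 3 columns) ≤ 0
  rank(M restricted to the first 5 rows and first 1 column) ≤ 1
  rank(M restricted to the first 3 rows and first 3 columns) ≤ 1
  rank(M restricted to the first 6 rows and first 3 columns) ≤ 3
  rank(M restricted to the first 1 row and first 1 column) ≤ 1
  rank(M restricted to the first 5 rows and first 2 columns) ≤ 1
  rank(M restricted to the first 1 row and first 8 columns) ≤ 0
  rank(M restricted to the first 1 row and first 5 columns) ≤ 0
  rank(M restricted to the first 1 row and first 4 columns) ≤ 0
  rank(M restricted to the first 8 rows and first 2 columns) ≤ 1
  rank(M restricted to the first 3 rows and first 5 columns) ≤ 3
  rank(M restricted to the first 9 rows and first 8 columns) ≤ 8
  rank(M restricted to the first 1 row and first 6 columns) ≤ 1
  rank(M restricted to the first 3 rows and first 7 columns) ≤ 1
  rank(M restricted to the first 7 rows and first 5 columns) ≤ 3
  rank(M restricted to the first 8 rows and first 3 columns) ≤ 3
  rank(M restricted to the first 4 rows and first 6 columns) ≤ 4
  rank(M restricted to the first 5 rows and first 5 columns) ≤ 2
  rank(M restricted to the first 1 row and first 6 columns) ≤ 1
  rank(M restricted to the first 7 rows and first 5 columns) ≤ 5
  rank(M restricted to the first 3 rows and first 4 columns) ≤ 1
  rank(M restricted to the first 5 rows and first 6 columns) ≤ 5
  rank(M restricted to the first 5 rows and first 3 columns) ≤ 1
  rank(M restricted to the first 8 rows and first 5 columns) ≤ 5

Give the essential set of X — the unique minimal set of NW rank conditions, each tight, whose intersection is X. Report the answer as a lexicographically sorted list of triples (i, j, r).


Reconstructing r_w from the 27 given conditions:

  i=1: 0, 0, 0, 0, 0, 0, 0, 0, 1
  i=2: 0, 0, 0, 1, 1, 1, 1, 1, 2
  i=3: 0, 0, 0, 1, 1, 1, 1, 2, 3
  i=4: 1, 1, 1, 2, 2, 2, 2, 3, 4
  i=5: 1, 1, 1, 2, 2, 3, 3, 4, 5
  i=6: 1, 1, 2, 3, 3, 4, 4, 5, 6
  i=7: 1, 1, 2, 3, 3, 4, 5, 6, 7
  i=8: 1, 1, 2, 3, 4, 5, 6, 7, 8
  i=9: 1, 2, 3, 4, 5, 6, 7, 8, 9

second differences of R give the permutation w = (9, 4, 8, 1, 6, 3, 7, 5, 2).

|D(w)|=24, |Ess(w)|=7:

[(1, 8, 0), (3, 3, 0), (3, 7, 1), (5, 3, 1), (5, 5, 2), (7, 5, 3), (8, 2, 1)]


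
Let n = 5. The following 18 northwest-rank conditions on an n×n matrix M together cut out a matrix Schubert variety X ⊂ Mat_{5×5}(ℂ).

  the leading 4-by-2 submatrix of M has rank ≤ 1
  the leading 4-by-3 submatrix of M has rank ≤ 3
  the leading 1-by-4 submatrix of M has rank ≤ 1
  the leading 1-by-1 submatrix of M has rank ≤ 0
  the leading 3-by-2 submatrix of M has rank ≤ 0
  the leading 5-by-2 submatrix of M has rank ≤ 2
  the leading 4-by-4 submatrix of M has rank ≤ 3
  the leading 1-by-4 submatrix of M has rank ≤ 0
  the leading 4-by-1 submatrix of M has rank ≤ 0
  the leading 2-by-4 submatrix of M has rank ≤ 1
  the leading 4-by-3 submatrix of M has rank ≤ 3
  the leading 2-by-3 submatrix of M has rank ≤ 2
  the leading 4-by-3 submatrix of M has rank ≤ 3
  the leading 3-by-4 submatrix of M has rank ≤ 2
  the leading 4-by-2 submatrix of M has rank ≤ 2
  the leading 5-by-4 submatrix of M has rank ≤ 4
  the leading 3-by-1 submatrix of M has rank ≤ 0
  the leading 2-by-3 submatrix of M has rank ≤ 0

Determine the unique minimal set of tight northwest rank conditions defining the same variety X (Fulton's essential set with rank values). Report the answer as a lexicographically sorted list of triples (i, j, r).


Propagating the 18 rank bounds to every northwest block:

  0, 0, 0, 0, 1
  0, 0, 0, 1, 2
  0, 0, 1, 2, 3
  0, 1, 2, 3, 4
  1, 2, 3, 4, 5

hence w(1..5) = (5, 4, 3, 2, 1).

4 SE-corners of the 10-cell Rothe diagram give Ess(w):

[(1, 4, 0), (2, 3, 0), (3, 2, 0), (4, 1, 0)]


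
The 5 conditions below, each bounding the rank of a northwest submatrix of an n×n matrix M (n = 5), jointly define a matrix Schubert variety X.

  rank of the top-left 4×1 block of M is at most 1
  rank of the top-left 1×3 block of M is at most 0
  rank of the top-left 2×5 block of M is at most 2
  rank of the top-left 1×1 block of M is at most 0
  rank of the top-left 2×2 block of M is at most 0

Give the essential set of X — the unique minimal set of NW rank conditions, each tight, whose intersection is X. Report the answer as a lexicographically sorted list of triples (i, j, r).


Rank table r_w(5×5) implied by the 5 constraints:

  i=1: 0 0 0 1 1
  i=2: 0 0 1 2 2
  i=3: 1 1 2 3 3
  i=4: 1 2 3 4 4
  i=5: 1 2 3 4 5

giving w = (4, 3, 1, 2, 5) via Δ²R.

ℓ(w)=5; the 2 essential cells (i,j,r):

[(1, 3, 0), (2, 2, 0)]


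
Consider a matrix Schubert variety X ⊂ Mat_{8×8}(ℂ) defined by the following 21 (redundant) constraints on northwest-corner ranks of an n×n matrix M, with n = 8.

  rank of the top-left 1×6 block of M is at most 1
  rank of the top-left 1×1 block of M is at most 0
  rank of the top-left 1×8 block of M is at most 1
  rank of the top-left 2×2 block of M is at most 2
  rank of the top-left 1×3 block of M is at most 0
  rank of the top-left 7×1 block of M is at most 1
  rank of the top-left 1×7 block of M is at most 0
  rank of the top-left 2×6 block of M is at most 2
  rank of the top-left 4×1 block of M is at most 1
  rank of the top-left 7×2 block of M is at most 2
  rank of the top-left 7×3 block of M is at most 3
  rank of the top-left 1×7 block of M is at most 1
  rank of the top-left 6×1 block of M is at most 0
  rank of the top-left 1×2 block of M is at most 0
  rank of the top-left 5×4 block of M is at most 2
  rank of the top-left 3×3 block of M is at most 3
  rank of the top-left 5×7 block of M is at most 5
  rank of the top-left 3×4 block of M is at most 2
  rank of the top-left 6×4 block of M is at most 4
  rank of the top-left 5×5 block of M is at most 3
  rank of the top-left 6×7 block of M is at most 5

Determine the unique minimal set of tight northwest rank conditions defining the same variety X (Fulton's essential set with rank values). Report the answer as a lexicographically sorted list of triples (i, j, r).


Rank table r_w(8×8) implied by the 21 constraints:

  row 1: 0  0  0  0  0  0  0  1
  row 2: 0  1  1  1  1  1  1  2
  row 3: 0  1  2  2  2  2  2  3
  row 4: 0  1  2  2  3  3  3  4
  row 5: 0  1  2  2  3  4  4  5
  row 6: 0  1  2  3  4  5  5  6
  row 7: 1  2  3  4  5  6  6  7
  row 8: 1  2  3  4  5  6  7  8

hence w(1..8) = (8, 2, 3, 5, 6, 4, 1, 7).

ℓ(w)=14; the 3 essential cells (i,j,r):

[(1, 7, 0), (5, 4, 2), (6, 1, 0)]


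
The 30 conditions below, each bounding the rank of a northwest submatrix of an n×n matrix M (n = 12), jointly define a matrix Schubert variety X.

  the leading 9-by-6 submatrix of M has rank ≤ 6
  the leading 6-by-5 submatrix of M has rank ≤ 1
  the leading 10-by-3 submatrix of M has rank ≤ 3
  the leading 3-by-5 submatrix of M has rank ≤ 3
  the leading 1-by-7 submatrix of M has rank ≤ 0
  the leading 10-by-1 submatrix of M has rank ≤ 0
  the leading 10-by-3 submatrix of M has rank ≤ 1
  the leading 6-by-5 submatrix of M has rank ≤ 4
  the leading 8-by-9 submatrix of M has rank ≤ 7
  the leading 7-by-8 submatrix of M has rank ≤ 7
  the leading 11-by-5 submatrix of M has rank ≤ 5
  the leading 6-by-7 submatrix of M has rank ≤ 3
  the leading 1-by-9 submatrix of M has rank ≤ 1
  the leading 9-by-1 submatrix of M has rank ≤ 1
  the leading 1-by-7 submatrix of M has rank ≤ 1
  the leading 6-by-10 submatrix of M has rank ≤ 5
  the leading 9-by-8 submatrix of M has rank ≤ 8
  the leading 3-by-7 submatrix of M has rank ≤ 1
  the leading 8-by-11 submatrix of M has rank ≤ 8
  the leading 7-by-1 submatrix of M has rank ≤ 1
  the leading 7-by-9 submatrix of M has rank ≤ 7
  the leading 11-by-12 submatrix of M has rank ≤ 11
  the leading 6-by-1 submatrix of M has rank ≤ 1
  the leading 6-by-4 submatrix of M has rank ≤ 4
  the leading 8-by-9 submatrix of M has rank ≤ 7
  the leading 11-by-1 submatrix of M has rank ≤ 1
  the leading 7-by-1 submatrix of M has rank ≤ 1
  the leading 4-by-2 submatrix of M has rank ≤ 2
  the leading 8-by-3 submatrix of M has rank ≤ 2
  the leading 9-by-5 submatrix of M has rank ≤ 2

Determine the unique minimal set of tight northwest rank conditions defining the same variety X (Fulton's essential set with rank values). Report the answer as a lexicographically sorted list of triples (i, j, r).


Recovering R(i,j) via the rank-extension bound from the 30 conditions:

  row 1: 0 | 0 | 0 | 0 | 0 | 0 | 0 | 1 | 1 | 1 | 1 | 1
  row 2: 0 | 1 | 1 | 1 | 1 | 1 | 1 | 2 | 2 | 2 | 2 | 2
  row 3: 0 | 1 | 1 | 1 | 1 | 1 | 1 | 2 | 3 | 3 | 3 | 3
  row 4: 0 | 1 | 1 | 1 | 1 | 2 | 2 | 3 | 4 | 4 | 4 | 4
  row 5: 0 | 1 | 1 | 1 | 1 | 2 | 3 | 4 | 5 | 5 | 5 | 5
  row 6: 0 | 1 | 1 | 1 | 1 | 2 | 3 | 4 | 5 | 5 | 6 | 6
  row 7: 0 | 1 | 1 | 2 | 2 | 3 | 4 | 5 | 6 | 6 | 7 | 7
  row 8: 0 | 1 | 1 | 2 | 2 | 3 | 4 | 5 | 6 | 7 | 8 | 8
  row 9: 0 | 1 | 1 | 2 | 2 | 3 | 4 | 5 | 6 | 7 | 8 | 9
  row 10: 0 | 1 | 1 | 2 | 3 | 4 | 5 | 6 | 7 | 8 | 9 | 10
  row 11: 1 | 2 | 2 | 3 | 4 | 5 | 6 | 7 | 8 | 9 | 10 | 11
  row 12: 1 | 2 | 3 | 4 | 5 | 6 | 7 | 8 | 9 | 10 | 11 | 12

so w = (8, 2, 9, 6, 7, 11, 4, 10, 12, 5, 1, 3).

ℓ(w)=37; the 7 essential cells (i,j,r):

[(1, 7, 0), (3, 7, 1), (6, 5, 1), (6, 10, 5), (9, 5, 2), (10, 1, 0), (10, 3, 1)]


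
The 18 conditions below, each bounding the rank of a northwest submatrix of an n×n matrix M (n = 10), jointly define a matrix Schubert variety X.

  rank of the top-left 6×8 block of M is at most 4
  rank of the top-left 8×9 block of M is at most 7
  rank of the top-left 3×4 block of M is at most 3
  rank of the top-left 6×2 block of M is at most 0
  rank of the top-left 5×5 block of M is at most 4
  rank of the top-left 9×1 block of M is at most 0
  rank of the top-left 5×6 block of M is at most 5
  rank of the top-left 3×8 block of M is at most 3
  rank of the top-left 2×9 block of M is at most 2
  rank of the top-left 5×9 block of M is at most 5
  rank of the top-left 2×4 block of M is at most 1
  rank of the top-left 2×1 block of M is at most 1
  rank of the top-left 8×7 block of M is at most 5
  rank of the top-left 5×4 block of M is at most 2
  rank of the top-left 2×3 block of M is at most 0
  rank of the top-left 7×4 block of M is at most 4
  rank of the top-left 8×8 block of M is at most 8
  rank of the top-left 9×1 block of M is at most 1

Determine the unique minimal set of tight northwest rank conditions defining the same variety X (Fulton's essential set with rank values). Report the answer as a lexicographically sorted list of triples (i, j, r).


The tightest implied rank at each (i,j), from the 18 conditions:

  0, 0, 0, 1, 1, 1, 1, 1, 1, 1
  0, 0, 0, 1, 2, 2, 2, 2, 2, 2
  0, 0, 1, 2, 3, 3, 3, 3, 3, 3
  0, 0, 1, 2, 3, 4, 4, 4, 4, 4
  0, 0, 1, 2, 3, 4, 4, 4, 5, 5
  0, 0, 1, 2, 3, 4, 4, 4, 5, 6
  0, 1, 2, 3, 4, 5, 5, 5, 6, 7
  0, 1, 2, 3, 4, 5, 5, 6, 7, 8
  0, 1, 2, 3, 4, 5, 6, 7, 8, 9
  1, 2, 3, 4, 5, 6, 7, 8, 9, 10

so w = (4, 5, 3, 6, 9, 10, 2, 8, 7, 1).

Fulton essential set (5 of the 22 Rothe cells):

[(2, 3, 0), (6, 2, 0), (6, 8, 4), (8, 7, 5), (9, 1, 0)]


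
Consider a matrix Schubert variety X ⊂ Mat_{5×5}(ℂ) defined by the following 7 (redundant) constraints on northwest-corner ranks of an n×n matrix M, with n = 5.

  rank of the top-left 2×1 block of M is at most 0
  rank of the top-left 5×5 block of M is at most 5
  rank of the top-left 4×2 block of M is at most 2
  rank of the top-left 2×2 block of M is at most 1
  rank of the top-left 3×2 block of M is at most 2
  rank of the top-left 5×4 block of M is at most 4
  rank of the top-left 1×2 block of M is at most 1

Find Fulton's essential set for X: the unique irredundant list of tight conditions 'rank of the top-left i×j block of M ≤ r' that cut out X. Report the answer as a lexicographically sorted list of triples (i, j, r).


Reconstructing r_w from the 7 given conditions:

  row 1: 0  1  1  1  1
  row 2: 0  1  2  2  2
  row 3: 1  2  3  3  3
  row 4: 1  2  3  4  4
  row 5: 1  2  3  4  5

the unique w with this rank table is (2, 3, 1, 4, 5).

Fulton essential set (1 of the 2 Rothe cells):

[(2, 1, 0)]


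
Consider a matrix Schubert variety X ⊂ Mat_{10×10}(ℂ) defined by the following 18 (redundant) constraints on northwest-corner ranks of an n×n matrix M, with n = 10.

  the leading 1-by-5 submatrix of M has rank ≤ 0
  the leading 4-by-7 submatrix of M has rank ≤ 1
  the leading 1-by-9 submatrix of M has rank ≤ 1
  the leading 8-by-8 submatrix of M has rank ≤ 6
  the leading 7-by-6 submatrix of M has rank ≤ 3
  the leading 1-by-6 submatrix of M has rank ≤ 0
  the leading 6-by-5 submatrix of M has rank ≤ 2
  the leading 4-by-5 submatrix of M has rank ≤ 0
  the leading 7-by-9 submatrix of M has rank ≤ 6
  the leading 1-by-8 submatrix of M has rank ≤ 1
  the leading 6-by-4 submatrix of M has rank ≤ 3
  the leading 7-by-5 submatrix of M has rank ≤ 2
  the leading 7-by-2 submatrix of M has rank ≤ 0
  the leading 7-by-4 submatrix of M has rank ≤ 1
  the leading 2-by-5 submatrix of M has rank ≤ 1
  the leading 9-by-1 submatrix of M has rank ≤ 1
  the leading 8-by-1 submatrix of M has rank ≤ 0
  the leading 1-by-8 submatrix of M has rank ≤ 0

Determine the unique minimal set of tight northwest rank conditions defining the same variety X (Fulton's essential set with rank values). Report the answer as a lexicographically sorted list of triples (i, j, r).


The tightest implied rank at each (i,j), from the 18 conditions:

  R[1]: 0  0  0  0  0  0  0  0  1  1
  R[2]: 0  0  0  0  0  1  1  1  2  2
  R[3]: 0  0  0  0  0  1  1  2  3  3
  R[4]: 0  0  0  0  0  1  1  2  3  4
  R[5]: 0  0  1  1  1  2  2  3  4  5
  R[6]: 0  0  1  1  2  3  3  4  5  6
  R[7]: 0  0  1  1  2  3  4  5  6  7
  R[8]: 0  1  2  2  3  4  5  6  7  8
  R[9]: 1  2  3  3  4  5  6  7  8  9
  R[10]: 1  2  3  4  5  6  7  8  9  10

reading off 1-entries of Δ²R: w = (9, 6, 8, 10, 3, 5, 7, 2, 1, 4).

Fulton essential set (6 of the 34 Rothe cells):

[(1, 8, 0), (4, 5, 0), (4, 7, 1), (7, 2, 0), (7, 4, 1), (8, 1, 0)]


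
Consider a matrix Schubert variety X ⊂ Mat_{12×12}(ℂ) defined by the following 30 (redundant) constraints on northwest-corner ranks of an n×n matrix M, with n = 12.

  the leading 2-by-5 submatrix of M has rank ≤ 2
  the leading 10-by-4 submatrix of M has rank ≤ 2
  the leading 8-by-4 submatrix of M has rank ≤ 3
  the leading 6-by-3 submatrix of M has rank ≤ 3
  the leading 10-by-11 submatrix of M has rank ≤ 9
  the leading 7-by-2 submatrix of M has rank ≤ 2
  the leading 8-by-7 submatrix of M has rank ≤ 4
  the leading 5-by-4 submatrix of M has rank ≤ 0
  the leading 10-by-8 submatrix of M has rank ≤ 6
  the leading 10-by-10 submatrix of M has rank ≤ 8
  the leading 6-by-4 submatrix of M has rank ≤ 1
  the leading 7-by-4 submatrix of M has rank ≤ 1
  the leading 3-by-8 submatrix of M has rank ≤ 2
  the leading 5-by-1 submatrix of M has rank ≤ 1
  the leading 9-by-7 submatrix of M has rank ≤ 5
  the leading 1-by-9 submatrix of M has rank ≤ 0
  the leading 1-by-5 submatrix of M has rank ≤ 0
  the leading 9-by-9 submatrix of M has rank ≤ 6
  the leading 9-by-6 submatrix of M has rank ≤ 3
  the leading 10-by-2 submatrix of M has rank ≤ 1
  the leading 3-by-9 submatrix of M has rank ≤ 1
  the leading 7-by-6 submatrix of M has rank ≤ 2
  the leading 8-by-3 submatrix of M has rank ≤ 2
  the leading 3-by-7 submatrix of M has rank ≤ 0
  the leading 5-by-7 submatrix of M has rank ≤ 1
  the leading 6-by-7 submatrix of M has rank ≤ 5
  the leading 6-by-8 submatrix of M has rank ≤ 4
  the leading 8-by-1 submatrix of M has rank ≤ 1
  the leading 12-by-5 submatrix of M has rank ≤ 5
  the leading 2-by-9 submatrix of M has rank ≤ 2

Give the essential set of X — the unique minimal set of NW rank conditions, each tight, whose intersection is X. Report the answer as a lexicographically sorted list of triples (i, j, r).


The tightest implied rank at each (i,j), from the 30 conditions:

  row 1: 0  0  0  0  0  0  0  0  0  1  1  1
  row 2: 0  0  0  0  0  0  0  1  1  2  2  2
  row 3: 0  0  0  0  0  0  0  1  1  2  3  3
  row 4: 0  0  0  0  1  1  1  2  2  3  4  4
  row 5: 0  0  0  0  1  1  1  2  3  4  5  5
  row 6: 1  1  1  1  2  2  2  3  4  5  6  6
  row 7: 1  1  1  1  2  2  3  4  5  6  7  7
  row 8: 1  1  2  2  3  3  4  5  6  7  8  8
  row 9: 1  1  2  2  3  3  4  5  6  7  8  9
  row 10: 1  1  2  2  3  4  5  6  7  8  9  10
  row 11: 1  2  3  3  4  5  6  7  8  9  10  11
  row 12: 1  2  3  4  5  6  7  8  9  10  11  12

giving w = (10, 8, 11, 5, 9, 1, 7, 3, 12, 6, 2, 4) via Δ²R.

|D(w)|=44, |Ess(w)|=10:

[(1, 9, 0), (3, 7, 0), (3, 9, 1), (5, 4, 0), (5, 7, 1), (7, 4, 1), (7, 6, 2), (9, 6, 3), (10, 2, 1), (10, 4, 2)]


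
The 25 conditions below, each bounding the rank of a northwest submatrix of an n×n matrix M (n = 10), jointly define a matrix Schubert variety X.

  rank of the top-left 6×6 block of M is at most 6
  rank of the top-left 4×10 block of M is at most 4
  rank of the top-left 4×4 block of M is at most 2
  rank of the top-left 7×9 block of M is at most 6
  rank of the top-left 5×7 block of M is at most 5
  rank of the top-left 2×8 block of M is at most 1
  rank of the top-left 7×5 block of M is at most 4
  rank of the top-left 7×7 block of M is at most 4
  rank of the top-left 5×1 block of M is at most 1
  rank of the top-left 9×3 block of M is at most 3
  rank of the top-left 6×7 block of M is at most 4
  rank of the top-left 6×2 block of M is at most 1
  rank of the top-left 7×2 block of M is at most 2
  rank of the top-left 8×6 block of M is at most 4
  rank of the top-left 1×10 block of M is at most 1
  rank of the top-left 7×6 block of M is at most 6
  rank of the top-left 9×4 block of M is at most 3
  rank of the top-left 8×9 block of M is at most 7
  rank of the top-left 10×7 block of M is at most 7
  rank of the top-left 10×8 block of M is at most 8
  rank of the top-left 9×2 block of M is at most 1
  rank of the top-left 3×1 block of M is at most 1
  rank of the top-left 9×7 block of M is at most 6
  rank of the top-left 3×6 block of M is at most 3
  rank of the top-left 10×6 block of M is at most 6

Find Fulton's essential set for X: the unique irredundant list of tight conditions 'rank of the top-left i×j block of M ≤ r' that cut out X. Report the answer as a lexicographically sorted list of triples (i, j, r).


Rank table r_w(10×10) implied by the 25 constraints:

  R[1]: 1 1 1 1 1 1 1 1 1 1
  R[2]: 1 1 1 1 1 1 1 1 2 2
  R[3]: 1 1 2 2 2 2 2 2 3 3
  R[4]: 1 1 2 2 3 3 3 3 4 4
  R[5]: 1 1 2 3 4 4 4 4 5 5
  R[6]: 1 1 2 3 4 4 4 5 6 6
  R[7]: 1 1 2 3 4 4 4 5 6 7
  R[8]: 1 1 2 3 4 4 5 6 7 8
  R[9]: 1 1 2 3 4 5 6 7 8 9
  R[10]: 1 2 3 4 5 6 7 8 9 10

hence w(1..10) = (1, 9, 3, 5, 4, 8, 10, 7, 6, 2).

Fulton essential set (5 of the 20 Rothe cells):

[(2, 8, 1), (4, 4, 2), (7, 7, 4), (8, 6, 4), (9, 2, 1)]


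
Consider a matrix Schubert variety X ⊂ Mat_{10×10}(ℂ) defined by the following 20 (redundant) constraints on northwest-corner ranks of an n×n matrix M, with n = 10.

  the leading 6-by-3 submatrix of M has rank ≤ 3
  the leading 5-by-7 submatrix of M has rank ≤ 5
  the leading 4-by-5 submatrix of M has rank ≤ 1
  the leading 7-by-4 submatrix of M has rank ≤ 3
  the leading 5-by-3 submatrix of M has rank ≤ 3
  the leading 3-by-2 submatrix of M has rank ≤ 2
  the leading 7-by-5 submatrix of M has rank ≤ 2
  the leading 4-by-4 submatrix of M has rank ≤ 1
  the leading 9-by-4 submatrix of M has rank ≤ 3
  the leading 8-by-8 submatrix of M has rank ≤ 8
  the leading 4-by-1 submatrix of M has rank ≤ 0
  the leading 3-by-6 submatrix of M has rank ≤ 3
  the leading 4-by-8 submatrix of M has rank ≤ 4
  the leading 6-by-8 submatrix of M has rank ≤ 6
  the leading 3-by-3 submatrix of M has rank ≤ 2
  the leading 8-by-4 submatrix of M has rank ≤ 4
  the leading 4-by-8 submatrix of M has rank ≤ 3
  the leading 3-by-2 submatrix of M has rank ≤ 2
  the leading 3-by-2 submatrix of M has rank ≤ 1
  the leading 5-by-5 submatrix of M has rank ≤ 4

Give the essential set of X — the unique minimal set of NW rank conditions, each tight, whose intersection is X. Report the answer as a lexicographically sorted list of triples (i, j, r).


The tightest implied rank at each (i,j), from the 20 conditions:

  row 1: 0 | 1 | 1 | 1 | 1 | 1 | 1 | 1 | 1 | 1
  row 2: 0 | 1 | 1 | 1 | 1 | 2 | 2 | 2 | 2 | 2
  row 3: 0 | 1 | 1 | 1 | 1 | 2 | 3 | 3 | 3 | 3
  row 4: 0 | 1 | 1 | 1 | 1 | 2 | 3 | 3 | 4 | 4
  row 5: 1 | 2 | 2 | 2 | 2 | 3 | 4 | 4 | 5 | 5
  row 6: 1 | 2 | 2 | 2 | 2 | 3 | 4 | 5 | 6 | 6
  row 7: 1 | 2 | 2 | 2 | 2 | 3 | 4 | 5 | 6 | 7
  row 8: 1 | 2 | 3 | 3 | 3 | 4 | 5 | 6 | 7 | 8
  row 9: 1 | 2 | 3 | 3 | 4 | 5 | 6 | 7 | 8 | 9
  row 10: 1 | 2 | 3 | 4 | 5 | 6 | 7 | 8 | 9 | 10

second differences of R give the permutation w = (2, 6, 7, 9, 1, 8, 10, 3, 5, 4).

ℓ(w)=21; the 5 essential cells (i,j,r):

[(4, 1, 0), (4, 5, 1), (4, 8, 3), (7, 5, 2), (9, 4, 3)]


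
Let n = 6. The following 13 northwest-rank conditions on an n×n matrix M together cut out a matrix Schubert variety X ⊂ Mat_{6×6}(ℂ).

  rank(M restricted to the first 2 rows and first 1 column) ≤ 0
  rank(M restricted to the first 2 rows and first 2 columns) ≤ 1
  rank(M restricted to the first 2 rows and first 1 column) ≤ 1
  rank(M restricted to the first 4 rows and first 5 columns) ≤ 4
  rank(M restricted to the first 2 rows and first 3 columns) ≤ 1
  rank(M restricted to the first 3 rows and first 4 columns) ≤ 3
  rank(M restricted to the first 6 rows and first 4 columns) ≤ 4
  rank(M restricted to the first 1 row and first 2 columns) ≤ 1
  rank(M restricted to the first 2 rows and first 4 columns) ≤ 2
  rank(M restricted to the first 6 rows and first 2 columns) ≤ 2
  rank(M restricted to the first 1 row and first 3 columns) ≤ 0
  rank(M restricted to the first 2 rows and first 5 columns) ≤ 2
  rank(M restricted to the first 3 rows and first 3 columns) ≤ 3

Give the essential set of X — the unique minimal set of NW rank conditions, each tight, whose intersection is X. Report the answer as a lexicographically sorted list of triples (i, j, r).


The tightest implied rank at each (i,j), from the 13 conditions:

  R[1]: 0 | 0 | 0 | 1 | 1 | 1
  R[2]: 0 | 1 | 1 | 2 | 2 | 2
  R[3]: 1 | 2 | 2 | 3 | 3 | 3
  R[4]: 1 | 2 | 3 | 4 | 4 | 4
  R[5]: 1 | 2 | 3 | 4 | 5 | 5
  R[6]: 1 | 2 | 3 | 4 | 5 | 6

giving w = (4, 2, 1, 3, 5, 6) via Δ²R.

Rothe diagram D(w) (4 cells), 2 SE-corners (essential conditions):

[(1, 3, 0), (2, 1, 0)]


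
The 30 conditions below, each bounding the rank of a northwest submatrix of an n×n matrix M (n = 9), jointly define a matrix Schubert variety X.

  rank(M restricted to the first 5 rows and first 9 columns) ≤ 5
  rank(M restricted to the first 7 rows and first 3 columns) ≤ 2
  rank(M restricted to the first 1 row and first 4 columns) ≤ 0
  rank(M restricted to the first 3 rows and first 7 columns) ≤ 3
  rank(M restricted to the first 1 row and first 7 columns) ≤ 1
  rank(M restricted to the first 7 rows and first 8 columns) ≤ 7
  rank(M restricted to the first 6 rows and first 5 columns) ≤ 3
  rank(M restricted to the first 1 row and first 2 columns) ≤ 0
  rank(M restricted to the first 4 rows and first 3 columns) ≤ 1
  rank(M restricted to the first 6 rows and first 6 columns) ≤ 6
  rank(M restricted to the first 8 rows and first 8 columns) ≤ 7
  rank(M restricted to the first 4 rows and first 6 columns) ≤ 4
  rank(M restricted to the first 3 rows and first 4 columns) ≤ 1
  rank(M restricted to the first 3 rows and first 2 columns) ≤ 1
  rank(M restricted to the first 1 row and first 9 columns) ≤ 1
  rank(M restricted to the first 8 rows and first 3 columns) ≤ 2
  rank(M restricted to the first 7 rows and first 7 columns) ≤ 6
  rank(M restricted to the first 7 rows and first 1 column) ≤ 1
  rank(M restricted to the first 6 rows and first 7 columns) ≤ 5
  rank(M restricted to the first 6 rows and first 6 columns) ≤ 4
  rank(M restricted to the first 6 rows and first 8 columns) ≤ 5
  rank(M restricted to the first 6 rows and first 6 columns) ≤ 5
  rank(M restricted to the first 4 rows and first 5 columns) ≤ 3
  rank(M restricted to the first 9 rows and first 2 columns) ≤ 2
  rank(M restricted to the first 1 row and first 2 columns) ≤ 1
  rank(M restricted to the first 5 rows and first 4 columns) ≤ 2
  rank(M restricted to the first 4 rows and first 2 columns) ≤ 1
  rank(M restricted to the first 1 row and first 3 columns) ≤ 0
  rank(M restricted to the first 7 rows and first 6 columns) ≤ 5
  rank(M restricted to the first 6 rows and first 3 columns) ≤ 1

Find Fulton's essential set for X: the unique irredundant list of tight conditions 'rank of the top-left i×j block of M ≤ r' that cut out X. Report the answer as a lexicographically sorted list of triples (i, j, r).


Recovering R(i,j) via the rank-extension bound from the 30 conditions:

  0  0  0  0  1  1  1  1  1
  1  1  1  1  2  2  2  2  2
  1  1  1  1  2  3  3  3  3
  1  1  1  2  3  4  4  4  4
  1  1  1  2  3  4  5  5  5
  1  1  1  2  3  4  5  5  6
  1  2  2  3  4  5  6  6  7
  1  2  2  3  4  5  6  7  8
  1  2  3  4  5  6  7  8  9

giving w = (5, 1, 6, 4, 7, 9, 2, 8, 3) via Δ²R.

Rothe diagram D(w) (15 cells), 5 SE-corners (essential conditions):

[(1, 4, 0), (3, 4, 1), (6, 3, 1), (6, 8, 5), (8, 3, 2)]


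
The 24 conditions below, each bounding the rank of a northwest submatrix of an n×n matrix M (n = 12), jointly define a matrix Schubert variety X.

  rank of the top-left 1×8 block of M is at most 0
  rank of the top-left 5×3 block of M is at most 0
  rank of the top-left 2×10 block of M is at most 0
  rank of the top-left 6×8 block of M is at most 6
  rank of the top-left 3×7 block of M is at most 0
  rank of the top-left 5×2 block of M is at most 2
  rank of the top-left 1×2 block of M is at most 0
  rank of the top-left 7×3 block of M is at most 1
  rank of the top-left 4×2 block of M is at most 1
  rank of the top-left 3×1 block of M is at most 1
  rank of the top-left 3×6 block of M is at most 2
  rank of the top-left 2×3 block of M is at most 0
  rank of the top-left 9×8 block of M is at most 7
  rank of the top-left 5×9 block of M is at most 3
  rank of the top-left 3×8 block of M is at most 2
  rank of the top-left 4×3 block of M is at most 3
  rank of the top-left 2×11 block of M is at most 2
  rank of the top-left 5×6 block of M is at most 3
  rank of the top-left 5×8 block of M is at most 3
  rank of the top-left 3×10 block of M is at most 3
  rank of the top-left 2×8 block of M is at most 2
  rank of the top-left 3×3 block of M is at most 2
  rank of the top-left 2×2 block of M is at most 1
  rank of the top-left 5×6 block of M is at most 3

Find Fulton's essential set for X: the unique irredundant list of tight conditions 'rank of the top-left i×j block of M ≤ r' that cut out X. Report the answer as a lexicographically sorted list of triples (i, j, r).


Propagating the 24 rank bounds to every northwest block:

  row 1: 0, 0, 0, 0, 0, 0, 0, 0, 0, 0, 1, 1
  row 2: 0, 0, 0, 0, 0, 0, 0, 0, 0, 0, 1, 2
  row 3: 0, 0, 0, 0, 0, 0, 0, 1, 1, 1, 2, 3
  row 4: 0, 0, 0, 1, 1, 1, 1, 2, 2, 2, 3, 4
  row 5: 0, 0, 0, 1, 2, 2, 2, 3, 3, 3, 4, 5
  row 6: 1, 1, 1, 2, 3, 3, 3, 4, 4, 4, 5, 6
  row 7: 1, 1, 1, 2, 3, 4, 4, 5, 5, 5, 6, 7
  row 8: 1, 2, 2, 3, 4, 5, 5, 6, 6, 6, 7, 8
  row 9: 1, 2, 3, 4, 5, 6, 6, 7, 7, 7, 8, 9
  row 10: 1, 2, 3, 4, 5, 6, 7, 8, 8, 8, 9, 10
  row 11: 1, 2, 3, 4, 5, 6, 7, 8, 9, 9, 10, 11
  row 12: 1, 2, 3, 4, 5, 6, 7, 8, 9, 10, 11, 12

so w = (11, 12, 8, 4, 5, 1, 6, 2, 3, 7, 9, 10).

Rothe diagram D(w) (35 cells), 4 SE-corners (essential conditions):

[(2, 10, 0), (3, 7, 0), (5, 3, 0), (7, 3, 1)]


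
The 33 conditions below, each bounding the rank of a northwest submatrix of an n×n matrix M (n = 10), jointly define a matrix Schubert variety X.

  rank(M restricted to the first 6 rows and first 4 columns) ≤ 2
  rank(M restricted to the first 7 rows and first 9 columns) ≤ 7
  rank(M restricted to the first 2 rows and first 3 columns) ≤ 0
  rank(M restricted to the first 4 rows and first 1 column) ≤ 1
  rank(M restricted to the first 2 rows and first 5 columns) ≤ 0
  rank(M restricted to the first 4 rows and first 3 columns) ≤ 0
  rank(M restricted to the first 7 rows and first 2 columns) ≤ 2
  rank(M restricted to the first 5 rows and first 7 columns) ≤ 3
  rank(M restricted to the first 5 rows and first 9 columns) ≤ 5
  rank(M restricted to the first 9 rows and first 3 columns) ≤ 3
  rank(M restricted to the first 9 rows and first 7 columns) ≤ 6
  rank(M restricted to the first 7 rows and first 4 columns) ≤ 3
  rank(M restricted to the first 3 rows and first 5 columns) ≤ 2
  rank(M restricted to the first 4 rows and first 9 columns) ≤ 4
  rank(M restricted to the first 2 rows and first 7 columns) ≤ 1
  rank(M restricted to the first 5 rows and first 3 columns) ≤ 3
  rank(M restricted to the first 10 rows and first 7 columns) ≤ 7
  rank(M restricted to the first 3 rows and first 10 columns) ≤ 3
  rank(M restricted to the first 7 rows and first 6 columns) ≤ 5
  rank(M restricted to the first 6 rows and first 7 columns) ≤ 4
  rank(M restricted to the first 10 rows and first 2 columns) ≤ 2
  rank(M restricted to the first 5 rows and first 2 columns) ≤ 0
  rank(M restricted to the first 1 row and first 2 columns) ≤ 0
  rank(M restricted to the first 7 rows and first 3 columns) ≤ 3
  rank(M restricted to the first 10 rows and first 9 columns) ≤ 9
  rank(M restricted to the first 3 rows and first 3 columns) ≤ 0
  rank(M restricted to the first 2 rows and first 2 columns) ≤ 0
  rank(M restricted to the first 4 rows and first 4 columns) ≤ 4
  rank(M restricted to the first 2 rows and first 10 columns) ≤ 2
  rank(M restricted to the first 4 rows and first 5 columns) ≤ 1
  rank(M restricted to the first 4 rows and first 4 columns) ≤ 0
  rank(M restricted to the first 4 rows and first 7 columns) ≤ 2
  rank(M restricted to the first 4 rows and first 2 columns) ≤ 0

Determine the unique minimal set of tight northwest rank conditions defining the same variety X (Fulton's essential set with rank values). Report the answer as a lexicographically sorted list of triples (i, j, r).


Recovering R(i,j) via the rank-extension bound from the 33 conditions:

  row 1: 0  0  0  0  0  1  1  1  1  1
  row 2: 0  0  0  0  0  1  1  2  2  2
  row 3: 0  0  0  0  1  2  2  3  3  3
  row 4: 0  0  0  0  1  2  2  3  4  4
  row 5: 0  0  1  1  2  3  3  4  5  5
  row 6: 1  1  2  2  3  4  4  5  6  6
  row 7: 1  2  3  3  4  5  5  6  7  7
  row 8: 1  2  3  4  5  6  6  7  8  8
  row 9: 1  2  3  4  5  6  6  7  8  9
  row 10: 1  2  3  4  5  6  7  8  9  10

so w = (6, 8, 5, 9, 3, 1, 2, 4, 10, 7).

|D(w)|=23, |Ess(w)|=6:

[(2, 5, 0), (2, 7, 1), (4, 4, 0), (4, 7, 2), (5, 2, 0), (9, 7, 6)]
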